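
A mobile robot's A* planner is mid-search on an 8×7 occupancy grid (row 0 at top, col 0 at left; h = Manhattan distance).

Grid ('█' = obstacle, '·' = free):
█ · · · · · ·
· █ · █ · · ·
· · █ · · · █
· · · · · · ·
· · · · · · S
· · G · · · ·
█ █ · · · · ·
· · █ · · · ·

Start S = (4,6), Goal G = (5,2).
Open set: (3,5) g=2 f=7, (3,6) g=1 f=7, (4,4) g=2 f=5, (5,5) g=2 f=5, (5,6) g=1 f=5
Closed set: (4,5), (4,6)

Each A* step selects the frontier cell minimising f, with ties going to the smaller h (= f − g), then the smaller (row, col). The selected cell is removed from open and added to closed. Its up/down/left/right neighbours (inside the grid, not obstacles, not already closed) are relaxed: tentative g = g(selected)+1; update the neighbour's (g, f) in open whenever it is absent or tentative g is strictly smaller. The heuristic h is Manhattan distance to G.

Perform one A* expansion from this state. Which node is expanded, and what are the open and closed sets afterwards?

expanded=(4,4); open=[(3,4) g=3 f=7, (3,5) g=2 f=7, (3,6) g=1 f=7, (4,3) g=3 f=5, (5,4) g=3 f=5, (5,5) g=2 f=5, (5,6) g=1 f=5]; closed=[(4,4), (4,5), (4,6)]

step 1: expand (4,4) (f=5, h=3) → closed; open now [(3,4) g=3 f=7, (3,5) g=2 f=7, (3,6) g=1 f=7, (4,3) g=3 f=5, (5,4) g=3 f=5, (5,5) g=2 f=5, (5,6) g=1 f=5]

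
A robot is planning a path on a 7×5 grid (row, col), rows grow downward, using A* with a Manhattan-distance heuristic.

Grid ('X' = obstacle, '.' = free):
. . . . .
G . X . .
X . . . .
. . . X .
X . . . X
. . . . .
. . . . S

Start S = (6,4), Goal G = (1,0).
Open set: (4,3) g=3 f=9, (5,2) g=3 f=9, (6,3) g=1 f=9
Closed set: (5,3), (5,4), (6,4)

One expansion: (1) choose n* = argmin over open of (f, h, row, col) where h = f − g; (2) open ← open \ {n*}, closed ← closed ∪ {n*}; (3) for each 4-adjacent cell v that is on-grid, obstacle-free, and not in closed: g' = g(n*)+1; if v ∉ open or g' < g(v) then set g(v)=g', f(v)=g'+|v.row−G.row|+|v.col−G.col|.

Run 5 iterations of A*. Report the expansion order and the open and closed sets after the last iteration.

order=[(4,3) → (4,2) → (3,2) → (2,2) → (2,1)]; open=[(1,1) g=8 f=9, (2,3) g=7 f=11, (3,1) g=6 f=9, (4,1) g=5 f=9, (5,2) g=3 f=9, (6,3) g=1 f=9]; closed=[(2,1), (2,2), (3,2), (4,2), (4,3), (5,3), (5,4), (6,4)]

step 1: expand (4,3) (f=9, h=6) → closed; open now [(4,2) g=4 f=9, (5,2) g=3 f=9, (6,3) g=1 f=9]
step 2: expand (4,2) (f=9, h=5) → closed; open now [(3,2) g=5 f=9, (4,1) g=5 f=9, (5,2) g=3 f=9, (6,3) g=1 f=9]
step 3: expand (3,2) (f=9, h=4) → closed; open now [(2,2) g=6 f=9, (3,1) g=6 f=9, (4,1) g=5 f=9, (5,2) g=3 f=9, (6,3) g=1 f=9]
step 4: expand (2,2) (f=9, h=3) → closed; open now [(2,1) g=7 f=9, (2,3) g=7 f=11, (3,1) g=6 f=9, (4,1) g=5 f=9, (5,2) g=3 f=9, (6,3) g=1 f=9]
step 5: expand (2,1) (f=9, h=2) → closed; open now [(1,1) g=8 f=9, (2,3) g=7 f=11, (3,1) g=6 f=9, (4,1) g=5 f=9, (5,2) g=3 f=9, (6,3) g=1 f=9]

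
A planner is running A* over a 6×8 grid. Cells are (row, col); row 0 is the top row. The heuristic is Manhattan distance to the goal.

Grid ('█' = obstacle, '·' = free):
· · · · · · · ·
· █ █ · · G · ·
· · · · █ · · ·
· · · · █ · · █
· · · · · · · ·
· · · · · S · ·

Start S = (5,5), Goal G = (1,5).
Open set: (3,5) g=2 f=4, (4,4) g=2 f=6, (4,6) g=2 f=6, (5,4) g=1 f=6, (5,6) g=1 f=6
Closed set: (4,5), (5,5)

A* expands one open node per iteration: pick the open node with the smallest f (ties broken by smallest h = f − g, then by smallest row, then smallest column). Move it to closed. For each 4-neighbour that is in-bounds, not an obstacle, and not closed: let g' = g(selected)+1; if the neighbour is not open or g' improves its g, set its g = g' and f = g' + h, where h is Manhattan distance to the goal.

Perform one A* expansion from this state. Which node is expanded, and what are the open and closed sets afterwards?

step 1: expand (3,5) (f=4, h=2) → closed; open now [(2,5) g=3 f=4, (3,6) g=3 f=6, (4,4) g=2 f=6, (4,6) g=2 f=6, (5,4) g=1 f=6, (5,6) g=1 f=6]

expanded=(3,5); open=[(2,5) g=3 f=4, (3,6) g=3 f=6, (4,4) g=2 f=6, (4,6) g=2 f=6, (5,4) g=1 f=6, (5,6) g=1 f=6]; closed=[(3,5), (4,5), (5,5)]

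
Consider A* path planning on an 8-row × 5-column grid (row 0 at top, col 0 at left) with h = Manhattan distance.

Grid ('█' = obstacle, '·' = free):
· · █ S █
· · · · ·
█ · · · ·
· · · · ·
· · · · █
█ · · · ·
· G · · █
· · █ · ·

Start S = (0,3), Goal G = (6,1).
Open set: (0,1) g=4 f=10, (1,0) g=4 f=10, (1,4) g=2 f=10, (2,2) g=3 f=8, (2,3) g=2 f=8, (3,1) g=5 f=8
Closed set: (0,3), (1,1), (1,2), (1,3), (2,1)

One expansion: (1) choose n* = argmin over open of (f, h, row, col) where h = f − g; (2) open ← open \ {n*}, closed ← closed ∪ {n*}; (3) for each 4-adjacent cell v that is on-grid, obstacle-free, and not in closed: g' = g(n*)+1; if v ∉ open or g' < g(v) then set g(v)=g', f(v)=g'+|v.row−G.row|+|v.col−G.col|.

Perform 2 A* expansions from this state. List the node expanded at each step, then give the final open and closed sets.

step 1: expand (3,1) (f=8, h=3) → closed; open now [(0,1) g=4 f=10, (1,0) g=4 f=10, (1,4) g=2 f=10, (2,2) g=3 f=8, (2,3) g=2 f=8, (3,0) g=6 f=10, (3,2) g=6 f=10, (4,1) g=6 f=8]
step 2: expand (4,1) (f=8, h=2) → closed; open now [(0,1) g=4 f=10, (1,0) g=4 f=10, (1,4) g=2 f=10, (2,2) g=3 f=8, (2,3) g=2 f=8, (3,0) g=6 f=10, (3,2) g=6 f=10, (4,0) g=7 f=10, (4,2) g=7 f=10, (5,1) g=7 f=8]

order=[(3,1) → (4,1)]; open=[(0,1) g=4 f=10, (1,0) g=4 f=10, (1,4) g=2 f=10, (2,2) g=3 f=8, (2,3) g=2 f=8, (3,0) g=6 f=10, (3,2) g=6 f=10, (4,0) g=7 f=10, (4,2) g=7 f=10, (5,1) g=7 f=8]; closed=[(0,3), (1,1), (1,2), (1,3), (2,1), (3,1), (4,1)]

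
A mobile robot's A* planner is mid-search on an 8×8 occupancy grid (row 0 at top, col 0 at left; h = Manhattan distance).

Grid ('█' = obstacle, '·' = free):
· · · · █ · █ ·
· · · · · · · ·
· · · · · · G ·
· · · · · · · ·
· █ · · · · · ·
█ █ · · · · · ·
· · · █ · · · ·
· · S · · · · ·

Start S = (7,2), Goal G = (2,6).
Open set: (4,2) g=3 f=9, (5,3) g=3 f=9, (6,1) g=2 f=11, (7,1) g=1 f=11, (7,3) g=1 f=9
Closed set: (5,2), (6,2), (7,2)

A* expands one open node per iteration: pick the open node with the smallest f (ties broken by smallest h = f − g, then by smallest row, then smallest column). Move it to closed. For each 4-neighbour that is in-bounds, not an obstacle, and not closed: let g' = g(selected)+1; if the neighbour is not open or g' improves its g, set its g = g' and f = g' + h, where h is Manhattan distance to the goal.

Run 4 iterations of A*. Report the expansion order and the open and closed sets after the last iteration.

step 1: expand (4,2) (f=9, h=6) → closed; open now [(3,2) g=4 f=9, (4,3) g=4 f=9, (5,3) g=3 f=9, (6,1) g=2 f=11, (7,1) g=1 f=11, (7,3) g=1 f=9]
step 2: expand (3,2) (f=9, h=5) → closed; open now [(2,2) g=5 f=9, (3,1) g=5 f=11, (3,3) g=5 f=9, (4,3) g=4 f=9, (5,3) g=3 f=9, (6,1) g=2 f=11, (7,1) g=1 f=11, (7,3) g=1 f=9]
step 3: expand (2,2) (f=9, h=4) → closed; open now [(1,2) g=6 f=11, (2,1) g=6 f=11, (2,3) g=6 f=9, (3,1) g=5 f=11, (3,3) g=5 f=9, (4,3) g=4 f=9, (5,3) g=3 f=9, (6,1) g=2 f=11, (7,1) g=1 f=11, (7,3) g=1 f=9]
step 4: expand (2,3) (f=9, h=3) → closed; open now [(1,2) g=6 f=11, (1,3) g=7 f=11, (2,1) g=6 f=11, (2,4) g=7 f=9, (3,1) g=5 f=11, (3,3) g=5 f=9, (4,3) g=4 f=9, (5,3) g=3 f=9, (6,1) g=2 f=11, (7,1) g=1 f=11, (7,3) g=1 f=9]

order=[(4,2) → (3,2) → (2,2) → (2,3)]; open=[(1,2) g=6 f=11, (1,3) g=7 f=11, (2,1) g=6 f=11, (2,4) g=7 f=9, (3,1) g=5 f=11, (3,3) g=5 f=9, (4,3) g=4 f=9, (5,3) g=3 f=9, (6,1) g=2 f=11, (7,1) g=1 f=11, (7,3) g=1 f=9]; closed=[(2,2), (2,3), (3,2), (4,2), (5,2), (6,2), (7,2)]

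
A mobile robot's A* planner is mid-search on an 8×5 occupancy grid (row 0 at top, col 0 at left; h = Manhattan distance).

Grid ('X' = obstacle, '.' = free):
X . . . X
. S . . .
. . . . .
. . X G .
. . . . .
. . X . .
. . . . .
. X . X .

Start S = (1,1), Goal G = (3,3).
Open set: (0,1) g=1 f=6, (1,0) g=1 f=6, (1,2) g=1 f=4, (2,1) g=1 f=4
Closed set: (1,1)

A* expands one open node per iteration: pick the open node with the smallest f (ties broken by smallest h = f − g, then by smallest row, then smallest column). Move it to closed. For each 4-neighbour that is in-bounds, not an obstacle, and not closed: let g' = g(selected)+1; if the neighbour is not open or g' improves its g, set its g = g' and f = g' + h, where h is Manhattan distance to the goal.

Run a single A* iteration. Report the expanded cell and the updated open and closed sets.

expanded=(1,2); open=[(0,1) g=1 f=6, (0,2) g=2 f=6, (1,0) g=1 f=6, (1,3) g=2 f=4, (2,1) g=1 f=4, (2,2) g=2 f=4]; closed=[(1,1), (1,2)]

step 1: expand (1,2) (f=4, h=3) → closed; open now [(0,1) g=1 f=6, (0,2) g=2 f=6, (1,0) g=1 f=6, (1,3) g=2 f=4, (2,1) g=1 f=4, (2,2) g=2 f=4]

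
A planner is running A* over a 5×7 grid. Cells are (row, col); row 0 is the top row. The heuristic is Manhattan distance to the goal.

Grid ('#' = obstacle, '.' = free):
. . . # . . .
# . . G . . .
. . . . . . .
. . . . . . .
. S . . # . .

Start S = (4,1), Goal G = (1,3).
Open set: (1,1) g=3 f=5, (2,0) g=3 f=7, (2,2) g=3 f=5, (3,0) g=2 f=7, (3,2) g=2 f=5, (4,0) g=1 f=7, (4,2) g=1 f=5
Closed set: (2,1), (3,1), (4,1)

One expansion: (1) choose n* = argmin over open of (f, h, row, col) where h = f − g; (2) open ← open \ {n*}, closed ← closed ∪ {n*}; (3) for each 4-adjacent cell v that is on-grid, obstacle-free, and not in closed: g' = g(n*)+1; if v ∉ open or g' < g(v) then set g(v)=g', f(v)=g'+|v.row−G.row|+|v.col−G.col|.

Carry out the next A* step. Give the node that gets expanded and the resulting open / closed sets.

expanded=(1,1); open=[(0,1) g=4 f=7, (1,2) g=4 f=5, (2,0) g=3 f=7, (2,2) g=3 f=5, (3,0) g=2 f=7, (3,2) g=2 f=5, (4,0) g=1 f=7, (4,2) g=1 f=5]; closed=[(1,1), (2,1), (3,1), (4,1)]

step 1: expand (1,1) (f=5, h=2) → closed; open now [(0,1) g=4 f=7, (1,2) g=4 f=5, (2,0) g=3 f=7, (2,2) g=3 f=5, (3,0) g=2 f=7, (3,2) g=2 f=5, (4,0) g=1 f=7, (4,2) g=1 f=5]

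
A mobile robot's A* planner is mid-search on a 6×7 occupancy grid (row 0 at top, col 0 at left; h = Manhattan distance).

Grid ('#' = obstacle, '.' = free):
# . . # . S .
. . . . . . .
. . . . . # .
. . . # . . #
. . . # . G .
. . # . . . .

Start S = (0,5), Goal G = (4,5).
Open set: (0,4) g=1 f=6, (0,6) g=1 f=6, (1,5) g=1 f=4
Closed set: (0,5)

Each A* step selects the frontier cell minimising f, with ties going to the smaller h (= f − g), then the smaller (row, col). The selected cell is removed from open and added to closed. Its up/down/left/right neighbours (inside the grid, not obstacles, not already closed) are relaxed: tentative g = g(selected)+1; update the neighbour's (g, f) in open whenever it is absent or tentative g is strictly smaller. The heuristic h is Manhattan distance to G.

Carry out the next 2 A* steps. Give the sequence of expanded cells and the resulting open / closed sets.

order=[(1,5) → (1,4)]; open=[(0,4) g=1 f=6, (0,6) g=1 f=6, (1,3) g=3 f=8, (1,6) g=2 f=6, (2,4) g=3 f=6]; closed=[(0,5), (1,4), (1,5)]

step 1: expand (1,5) (f=4, h=3) → closed; open now [(0,4) g=1 f=6, (0,6) g=1 f=6, (1,4) g=2 f=6, (1,6) g=2 f=6]
step 2: expand (1,4) (f=6, h=4) → closed; open now [(0,4) g=1 f=6, (0,6) g=1 f=6, (1,3) g=3 f=8, (1,6) g=2 f=6, (2,4) g=3 f=6]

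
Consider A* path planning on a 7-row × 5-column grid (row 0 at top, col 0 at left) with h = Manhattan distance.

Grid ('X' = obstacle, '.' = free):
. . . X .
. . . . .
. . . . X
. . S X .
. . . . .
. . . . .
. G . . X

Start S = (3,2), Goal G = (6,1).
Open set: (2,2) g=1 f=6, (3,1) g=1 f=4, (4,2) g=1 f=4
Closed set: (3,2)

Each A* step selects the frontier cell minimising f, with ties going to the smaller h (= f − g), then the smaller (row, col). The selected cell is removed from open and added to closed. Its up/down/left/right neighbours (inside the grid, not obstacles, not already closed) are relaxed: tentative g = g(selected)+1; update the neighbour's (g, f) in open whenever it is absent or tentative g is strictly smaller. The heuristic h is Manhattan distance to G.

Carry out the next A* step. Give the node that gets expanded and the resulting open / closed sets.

step 1: expand (3,1) (f=4, h=3) → closed; open now [(2,1) g=2 f=6, (2,2) g=1 f=6, (3,0) g=2 f=6, (4,1) g=2 f=4, (4,2) g=1 f=4]

expanded=(3,1); open=[(2,1) g=2 f=6, (2,2) g=1 f=6, (3,0) g=2 f=6, (4,1) g=2 f=4, (4,2) g=1 f=4]; closed=[(3,1), (3,2)]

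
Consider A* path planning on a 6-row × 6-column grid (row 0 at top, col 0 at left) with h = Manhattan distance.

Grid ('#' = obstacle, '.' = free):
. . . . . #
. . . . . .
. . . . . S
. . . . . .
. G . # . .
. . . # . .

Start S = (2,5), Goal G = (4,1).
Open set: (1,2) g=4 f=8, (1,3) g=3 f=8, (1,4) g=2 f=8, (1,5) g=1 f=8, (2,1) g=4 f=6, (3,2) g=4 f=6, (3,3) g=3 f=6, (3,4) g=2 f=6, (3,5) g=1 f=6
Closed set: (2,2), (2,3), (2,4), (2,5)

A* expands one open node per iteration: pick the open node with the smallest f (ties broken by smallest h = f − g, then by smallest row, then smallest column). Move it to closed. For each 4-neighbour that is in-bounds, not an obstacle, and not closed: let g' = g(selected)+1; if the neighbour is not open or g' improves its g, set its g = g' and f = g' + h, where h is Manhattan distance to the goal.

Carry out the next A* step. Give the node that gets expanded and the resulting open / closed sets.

expanded=(2,1); open=[(1,1) g=5 f=8, (1,2) g=4 f=8, (1,3) g=3 f=8, (1,4) g=2 f=8, (1,5) g=1 f=8, (2,0) g=5 f=8, (3,1) g=5 f=6, (3,2) g=4 f=6, (3,3) g=3 f=6, (3,4) g=2 f=6, (3,5) g=1 f=6]; closed=[(2,1), (2,2), (2,3), (2,4), (2,5)]

step 1: expand (2,1) (f=6, h=2) → closed; open now [(1,1) g=5 f=8, (1,2) g=4 f=8, (1,3) g=3 f=8, (1,4) g=2 f=8, (1,5) g=1 f=8, (2,0) g=5 f=8, (3,1) g=5 f=6, (3,2) g=4 f=6, (3,3) g=3 f=6, (3,4) g=2 f=6, (3,5) g=1 f=6]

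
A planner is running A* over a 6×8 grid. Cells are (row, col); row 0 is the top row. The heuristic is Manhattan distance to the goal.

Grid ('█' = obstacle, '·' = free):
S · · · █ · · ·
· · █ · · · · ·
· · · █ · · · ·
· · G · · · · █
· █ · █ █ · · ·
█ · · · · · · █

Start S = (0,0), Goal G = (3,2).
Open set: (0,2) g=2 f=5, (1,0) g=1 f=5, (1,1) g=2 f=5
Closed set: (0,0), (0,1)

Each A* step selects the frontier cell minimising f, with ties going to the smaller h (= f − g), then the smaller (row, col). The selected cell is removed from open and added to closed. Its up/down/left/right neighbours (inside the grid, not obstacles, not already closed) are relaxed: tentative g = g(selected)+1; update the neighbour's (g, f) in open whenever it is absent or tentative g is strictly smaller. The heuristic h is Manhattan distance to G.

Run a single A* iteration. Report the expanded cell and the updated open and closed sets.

expanded=(0,2); open=[(0,3) g=3 f=7, (1,0) g=1 f=5, (1,1) g=2 f=5]; closed=[(0,0), (0,1), (0,2)]

step 1: expand (0,2) (f=5, h=3) → closed; open now [(0,3) g=3 f=7, (1,0) g=1 f=5, (1,1) g=2 f=5]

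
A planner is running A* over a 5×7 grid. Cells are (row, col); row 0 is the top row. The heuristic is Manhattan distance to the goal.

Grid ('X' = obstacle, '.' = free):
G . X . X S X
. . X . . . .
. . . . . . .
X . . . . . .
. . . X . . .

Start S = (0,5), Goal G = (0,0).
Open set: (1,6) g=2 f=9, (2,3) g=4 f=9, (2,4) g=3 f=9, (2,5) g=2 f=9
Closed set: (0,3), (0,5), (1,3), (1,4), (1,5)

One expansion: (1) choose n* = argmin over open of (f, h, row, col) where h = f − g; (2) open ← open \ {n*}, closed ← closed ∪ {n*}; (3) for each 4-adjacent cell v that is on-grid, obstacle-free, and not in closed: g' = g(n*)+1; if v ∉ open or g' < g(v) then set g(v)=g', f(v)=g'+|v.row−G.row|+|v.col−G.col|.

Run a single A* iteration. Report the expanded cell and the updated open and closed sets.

step 1: expand (2,3) (f=9, h=5) → closed; open now [(1,6) g=2 f=9, (2,2) g=5 f=9, (2,4) g=3 f=9, (2,5) g=2 f=9, (3,3) g=5 f=11]

expanded=(2,3); open=[(1,6) g=2 f=9, (2,2) g=5 f=9, (2,4) g=3 f=9, (2,5) g=2 f=9, (3,3) g=5 f=11]; closed=[(0,3), (0,5), (1,3), (1,4), (1,5), (2,3)]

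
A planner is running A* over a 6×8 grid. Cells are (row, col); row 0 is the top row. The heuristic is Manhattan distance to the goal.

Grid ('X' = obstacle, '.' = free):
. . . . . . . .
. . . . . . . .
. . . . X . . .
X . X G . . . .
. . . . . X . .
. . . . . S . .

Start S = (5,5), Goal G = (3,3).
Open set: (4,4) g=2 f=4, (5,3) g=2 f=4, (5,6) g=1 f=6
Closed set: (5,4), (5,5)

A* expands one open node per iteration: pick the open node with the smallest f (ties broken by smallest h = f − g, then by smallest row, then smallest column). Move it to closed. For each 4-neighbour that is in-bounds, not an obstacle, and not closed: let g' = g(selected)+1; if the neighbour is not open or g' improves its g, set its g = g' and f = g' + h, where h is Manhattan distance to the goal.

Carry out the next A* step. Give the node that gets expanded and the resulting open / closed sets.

step 1: expand (4,4) (f=4, h=2) → closed; open now [(3,4) g=3 f=4, (4,3) g=3 f=4, (5,3) g=2 f=4, (5,6) g=1 f=6]

expanded=(4,4); open=[(3,4) g=3 f=4, (4,3) g=3 f=4, (5,3) g=2 f=4, (5,6) g=1 f=6]; closed=[(4,4), (5,4), (5,5)]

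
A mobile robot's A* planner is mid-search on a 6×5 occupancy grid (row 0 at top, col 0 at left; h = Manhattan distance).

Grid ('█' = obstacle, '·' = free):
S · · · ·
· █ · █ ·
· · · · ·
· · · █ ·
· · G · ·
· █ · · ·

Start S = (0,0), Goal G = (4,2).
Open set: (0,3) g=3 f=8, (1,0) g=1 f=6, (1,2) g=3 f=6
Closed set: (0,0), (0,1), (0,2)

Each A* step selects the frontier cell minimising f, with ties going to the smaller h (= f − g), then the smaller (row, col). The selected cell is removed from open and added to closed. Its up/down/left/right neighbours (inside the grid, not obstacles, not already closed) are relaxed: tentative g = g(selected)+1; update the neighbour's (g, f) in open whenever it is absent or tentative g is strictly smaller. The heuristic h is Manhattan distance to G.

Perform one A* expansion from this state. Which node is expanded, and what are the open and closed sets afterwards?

step 1: expand (1,2) (f=6, h=3) → closed; open now [(0,3) g=3 f=8, (1,0) g=1 f=6, (2,2) g=4 f=6]

expanded=(1,2); open=[(0,3) g=3 f=8, (1,0) g=1 f=6, (2,2) g=4 f=6]; closed=[(0,0), (0,1), (0,2), (1,2)]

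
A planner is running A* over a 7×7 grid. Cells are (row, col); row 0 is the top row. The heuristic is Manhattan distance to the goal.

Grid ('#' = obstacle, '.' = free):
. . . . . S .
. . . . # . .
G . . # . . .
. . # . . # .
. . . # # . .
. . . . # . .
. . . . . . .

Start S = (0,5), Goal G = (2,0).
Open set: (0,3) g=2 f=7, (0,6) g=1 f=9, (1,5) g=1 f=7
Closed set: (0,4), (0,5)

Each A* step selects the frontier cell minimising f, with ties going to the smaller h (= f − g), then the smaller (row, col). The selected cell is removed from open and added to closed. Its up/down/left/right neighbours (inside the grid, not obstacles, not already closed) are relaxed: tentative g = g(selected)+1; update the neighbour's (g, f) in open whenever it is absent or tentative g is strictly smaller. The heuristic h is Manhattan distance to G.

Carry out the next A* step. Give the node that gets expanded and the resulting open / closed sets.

expanded=(0,3); open=[(0,2) g=3 f=7, (0,6) g=1 f=9, (1,3) g=3 f=7, (1,5) g=1 f=7]; closed=[(0,3), (0,4), (0,5)]

step 1: expand (0,3) (f=7, h=5) → closed; open now [(0,2) g=3 f=7, (0,6) g=1 f=9, (1,3) g=3 f=7, (1,5) g=1 f=7]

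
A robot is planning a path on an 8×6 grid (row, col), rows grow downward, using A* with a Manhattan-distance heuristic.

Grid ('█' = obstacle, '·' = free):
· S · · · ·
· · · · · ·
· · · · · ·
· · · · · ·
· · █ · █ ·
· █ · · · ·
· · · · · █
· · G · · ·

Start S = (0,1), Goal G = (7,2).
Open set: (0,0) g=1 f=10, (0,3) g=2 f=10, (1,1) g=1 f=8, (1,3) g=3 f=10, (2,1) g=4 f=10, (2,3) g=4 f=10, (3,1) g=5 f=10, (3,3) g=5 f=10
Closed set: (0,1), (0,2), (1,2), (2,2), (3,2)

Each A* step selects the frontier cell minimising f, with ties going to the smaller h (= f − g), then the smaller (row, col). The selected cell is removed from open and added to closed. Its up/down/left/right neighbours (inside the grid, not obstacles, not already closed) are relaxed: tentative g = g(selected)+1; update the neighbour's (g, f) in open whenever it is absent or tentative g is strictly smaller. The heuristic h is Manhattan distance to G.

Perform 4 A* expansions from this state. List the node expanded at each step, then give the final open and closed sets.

step 1: expand (1,1) (f=8, h=7) → closed; open now [(0,0) g=1 f=10, (0,3) g=2 f=10, (1,0) g=2 f=10, (1,3) g=3 f=10, (2,1) g=2 f=8, (2,3) g=4 f=10, (3,1) g=5 f=10, (3,3) g=5 f=10]
step 2: expand (2,1) (f=8, h=6) → closed; open now [(0,0) g=1 f=10, (0,3) g=2 f=10, (1,0) g=2 f=10, (1,3) g=3 f=10, (2,0) g=3 f=10, (2,3) g=4 f=10, (3,1) g=3 f=8, (3,3) g=5 f=10]
step 3: expand (3,1) (f=8, h=5) → closed; open now [(0,0) g=1 f=10, (0,3) g=2 f=10, (1,0) g=2 f=10, (1,3) g=3 f=10, (2,0) g=3 f=10, (2,3) g=4 f=10, (3,0) g=4 f=10, (3,3) g=5 f=10, (4,1) g=4 f=8]
step 4: expand (4,1) (f=8, h=4) → closed; open now [(0,0) g=1 f=10, (0,3) g=2 f=10, (1,0) g=2 f=10, (1,3) g=3 f=10, (2,0) g=3 f=10, (2,3) g=4 f=10, (3,0) g=4 f=10, (3,3) g=5 f=10, (4,0) g=5 f=10]

order=[(1,1) → (2,1) → (3,1) → (4,1)]; open=[(0,0) g=1 f=10, (0,3) g=2 f=10, (1,0) g=2 f=10, (1,3) g=3 f=10, (2,0) g=3 f=10, (2,3) g=4 f=10, (3,0) g=4 f=10, (3,3) g=5 f=10, (4,0) g=5 f=10]; closed=[(0,1), (0,2), (1,1), (1,2), (2,1), (2,2), (3,1), (3,2), (4,1)]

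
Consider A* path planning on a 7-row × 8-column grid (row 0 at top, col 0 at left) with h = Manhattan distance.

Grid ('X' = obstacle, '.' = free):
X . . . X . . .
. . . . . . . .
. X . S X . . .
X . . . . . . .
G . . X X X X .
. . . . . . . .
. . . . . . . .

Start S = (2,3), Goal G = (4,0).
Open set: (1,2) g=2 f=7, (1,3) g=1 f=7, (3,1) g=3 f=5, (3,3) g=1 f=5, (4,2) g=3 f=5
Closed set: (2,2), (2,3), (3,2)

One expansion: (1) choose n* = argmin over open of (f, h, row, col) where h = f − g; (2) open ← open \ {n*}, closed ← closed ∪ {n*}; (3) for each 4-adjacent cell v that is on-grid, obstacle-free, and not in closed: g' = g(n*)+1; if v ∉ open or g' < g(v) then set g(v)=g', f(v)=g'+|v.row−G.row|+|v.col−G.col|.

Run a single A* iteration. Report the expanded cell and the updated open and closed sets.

step 1: expand (3,1) (f=5, h=2) → closed; open now [(1,2) g=2 f=7, (1,3) g=1 f=7, (3,3) g=1 f=5, (4,1) g=4 f=5, (4,2) g=3 f=5]

expanded=(3,1); open=[(1,2) g=2 f=7, (1,3) g=1 f=7, (3,3) g=1 f=5, (4,1) g=4 f=5, (4,2) g=3 f=5]; closed=[(2,2), (2,3), (3,1), (3,2)]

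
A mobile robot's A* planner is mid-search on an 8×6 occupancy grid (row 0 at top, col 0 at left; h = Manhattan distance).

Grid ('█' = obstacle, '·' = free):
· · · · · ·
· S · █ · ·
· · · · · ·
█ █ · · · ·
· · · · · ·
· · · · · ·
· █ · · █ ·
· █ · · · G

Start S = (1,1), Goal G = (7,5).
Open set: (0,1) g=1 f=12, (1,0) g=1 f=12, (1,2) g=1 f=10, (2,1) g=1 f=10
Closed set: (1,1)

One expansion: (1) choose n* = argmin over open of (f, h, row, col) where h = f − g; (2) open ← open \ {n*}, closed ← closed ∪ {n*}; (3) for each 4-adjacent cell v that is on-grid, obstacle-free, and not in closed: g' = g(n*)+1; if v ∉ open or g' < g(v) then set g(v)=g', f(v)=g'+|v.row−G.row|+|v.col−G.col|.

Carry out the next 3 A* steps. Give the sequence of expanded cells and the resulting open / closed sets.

step 1: expand (1,2) (f=10, h=9) → closed; open now [(0,1) g=1 f=12, (0,2) g=2 f=12, (1,0) g=1 f=12, (2,1) g=1 f=10, (2,2) g=2 f=10]
step 2: expand (2,2) (f=10, h=8) → closed; open now [(0,1) g=1 f=12, (0,2) g=2 f=12, (1,0) g=1 f=12, (2,1) g=1 f=10, (2,3) g=3 f=10, (3,2) g=3 f=10]
step 3: expand (2,3) (f=10, h=7) → closed; open now [(0,1) g=1 f=12, (0,2) g=2 f=12, (1,0) g=1 f=12, (2,1) g=1 f=10, (2,4) g=4 f=10, (3,2) g=3 f=10, (3,3) g=4 f=10]

order=[(1,2) → (2,2) → (2,3)]; open=[(0,1) g=1 f=12, (0,2) g=2 f=12, (1,0) g=1 f=12, (2,1) g=1 f=10, (2,4) g=4 f=10, (3,2) g=3 f=10, (3,3) g=4 f=10]; closed=[(1,1), (1,2), (2,2), (2,3)]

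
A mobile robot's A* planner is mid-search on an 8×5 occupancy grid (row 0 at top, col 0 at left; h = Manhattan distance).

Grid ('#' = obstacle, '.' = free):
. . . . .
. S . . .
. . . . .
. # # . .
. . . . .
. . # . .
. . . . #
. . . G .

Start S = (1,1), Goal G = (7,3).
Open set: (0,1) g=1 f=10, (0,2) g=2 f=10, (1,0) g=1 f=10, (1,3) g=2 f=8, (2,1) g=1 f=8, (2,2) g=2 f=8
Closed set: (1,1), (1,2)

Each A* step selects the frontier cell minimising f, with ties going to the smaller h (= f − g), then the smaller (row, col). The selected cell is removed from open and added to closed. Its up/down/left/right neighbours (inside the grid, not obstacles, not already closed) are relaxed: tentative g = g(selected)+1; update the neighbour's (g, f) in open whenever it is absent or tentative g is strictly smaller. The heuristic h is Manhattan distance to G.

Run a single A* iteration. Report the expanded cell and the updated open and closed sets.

step 1: expand (1,3) (f=8, h=6) → closed; open now [(0,1) g=1 f=10, (0,2) g=2 f=10, (0,3) g=3 f=10, (1,0) g=1 f=10, (1,4) g=3 f=10, (2,1) g=1 f=8, (2,2) g=2 f=8, (2,3) g=3 f=8]

expanded=(1,3); open=[(0,1) g=1 f=10, (0,2) g=2 f=10, (0,3) g=3 f=10, (1,0) g=1 f=10, (1,4) g=3 f=10, (2,1) g=1 f=8, (2,2) g=2 f=8, (2,3) g=3 f=8]; closed=[(1,1), (1,2), (1,3)]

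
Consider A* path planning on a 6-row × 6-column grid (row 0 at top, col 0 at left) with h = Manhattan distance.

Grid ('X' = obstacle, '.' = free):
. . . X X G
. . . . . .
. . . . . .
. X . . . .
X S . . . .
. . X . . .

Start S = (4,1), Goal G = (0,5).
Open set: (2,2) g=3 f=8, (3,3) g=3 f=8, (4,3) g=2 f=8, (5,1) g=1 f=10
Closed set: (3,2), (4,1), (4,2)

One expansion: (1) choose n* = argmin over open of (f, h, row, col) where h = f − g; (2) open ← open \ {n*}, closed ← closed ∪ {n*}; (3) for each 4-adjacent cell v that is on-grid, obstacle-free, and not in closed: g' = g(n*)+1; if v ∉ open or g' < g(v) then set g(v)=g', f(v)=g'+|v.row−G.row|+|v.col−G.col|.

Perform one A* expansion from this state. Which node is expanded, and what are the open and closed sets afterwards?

step 1: expand (2,2) (f=8, h=5) → closed; open now [(1,2) g=4 f=8, (2,1) g=4 f=10, (2,3) g=4 f=8, (3,3) g=3 f=8, (4,3) g=2 f=8, (5,1) g=1 f=10]

expanded=(2,2); open=[(1,2) g=4 f=8, (2,1) g=4 f=10, (2,3) g=4 f=8, (3,3) g=3 f=8, (4,3) g=2 f=8, (5,1) g=1 f=10]; closed=[(2,2), (3,2), (4,1), (4,2)]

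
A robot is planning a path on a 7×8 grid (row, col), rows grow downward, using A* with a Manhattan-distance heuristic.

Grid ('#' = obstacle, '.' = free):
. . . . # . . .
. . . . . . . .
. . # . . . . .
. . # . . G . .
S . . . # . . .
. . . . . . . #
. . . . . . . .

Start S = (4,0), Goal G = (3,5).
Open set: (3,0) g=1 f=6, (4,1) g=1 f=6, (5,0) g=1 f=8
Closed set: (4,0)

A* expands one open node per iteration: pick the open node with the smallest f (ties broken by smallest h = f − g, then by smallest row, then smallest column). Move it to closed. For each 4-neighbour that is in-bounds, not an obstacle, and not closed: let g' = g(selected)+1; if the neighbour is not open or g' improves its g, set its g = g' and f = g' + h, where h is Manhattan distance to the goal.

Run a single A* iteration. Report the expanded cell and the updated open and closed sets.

expanded=(3,0); open=[(2,0) g=2 f=8, (3,1) g=2 f=6, (4,1) g=1 f=6, (5,0) g=1 f=8]; closed=[(3,0), (4,0)]

step 1: expand (3,0) (f=6, h=5) → closed; open now [(2,0) g=2 f=8, (3,1) g=2 f=6, (4,1) g=1 f=6, (5,0) g=1 f=8]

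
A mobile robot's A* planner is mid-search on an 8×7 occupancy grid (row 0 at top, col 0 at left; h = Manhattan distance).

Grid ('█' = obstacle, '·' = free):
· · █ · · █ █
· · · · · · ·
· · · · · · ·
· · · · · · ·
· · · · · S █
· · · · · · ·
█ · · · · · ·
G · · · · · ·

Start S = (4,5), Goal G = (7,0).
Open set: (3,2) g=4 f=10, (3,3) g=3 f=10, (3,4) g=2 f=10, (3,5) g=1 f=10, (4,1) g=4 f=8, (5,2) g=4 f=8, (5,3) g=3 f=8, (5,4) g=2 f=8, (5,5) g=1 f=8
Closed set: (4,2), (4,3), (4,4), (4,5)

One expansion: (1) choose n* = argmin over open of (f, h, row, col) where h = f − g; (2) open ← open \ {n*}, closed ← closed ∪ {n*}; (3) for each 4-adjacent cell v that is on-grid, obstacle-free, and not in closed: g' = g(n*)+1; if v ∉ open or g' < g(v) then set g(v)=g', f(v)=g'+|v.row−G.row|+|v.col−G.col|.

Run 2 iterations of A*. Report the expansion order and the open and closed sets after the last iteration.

step 1: expand (4,1) (f=8, h=4) → closed; open now [(3,1) g=5 f=10, (3,2) g=4 f=10, (3,3) g=3 f=10, (3,4) g=2 f=10, (3,5) g=1 f=10, (4,0) g=5 f=8, (5,1) g=5 f=8, (5,2) g=4 f=8, (5,3) g=3 f=8, (5,4) g=2 f=8, (5,5) g=1 f=8]
step 2: expand (4,0) (f=8, h=3) → closed; open now [(3,0) g=6 f=10, (3,1) g=5 f=10, (3,2) g=4 f=10, (3,3) g=3 f=10, (3,4) g=2 f=10, (3,5) g=1 f=10, (5,0) g=6 f=8, (5,1) g=5 f=8, (5,2) g=4 f=8, (5,3) g=3 f=8, (5,4) g=2 f=8, (5,5) g=1 f=8]

order=[(4,1) → (4,0)]; open=[(3,0) g=6 f=10, (3,1) g=5 f=10, (3,2) g=4 f=10, (3,3) g=3 f=10, (3,4) g=2 f=10, (3,5) g=1 f=10, (5,0) g=6 f=8, (5,1) g=5 f=8, (5,2) g=4 f=8, (5,3) g=3 f=8, (5,4) g=2 f=8, (5,5) g=1 f=8]; closed=[(4,0), (4,1), (4,2), (4,3), (4,4), (4,5)]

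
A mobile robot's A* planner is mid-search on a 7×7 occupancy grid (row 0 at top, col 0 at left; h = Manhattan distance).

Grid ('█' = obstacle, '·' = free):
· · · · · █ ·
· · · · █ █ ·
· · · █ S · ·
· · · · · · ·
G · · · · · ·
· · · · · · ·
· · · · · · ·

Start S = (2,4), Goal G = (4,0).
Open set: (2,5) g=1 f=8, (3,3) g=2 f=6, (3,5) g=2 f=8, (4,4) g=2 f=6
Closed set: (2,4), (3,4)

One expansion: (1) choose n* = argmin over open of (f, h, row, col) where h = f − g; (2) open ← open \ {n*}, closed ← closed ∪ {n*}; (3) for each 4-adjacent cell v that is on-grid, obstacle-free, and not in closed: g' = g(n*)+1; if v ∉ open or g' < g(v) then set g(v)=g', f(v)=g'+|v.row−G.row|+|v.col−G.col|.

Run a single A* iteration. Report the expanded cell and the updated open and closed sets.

step 1: expand (3,3) (f=6, h=4) → closed; open now [(2,5) g=1 f=8, (3,2) g=3 f=6, (3,5) g=2 f=8, (4,3) g=3 f=6, (4,4) g=2 f=6]

expanded=(3,3); open=[(2,5) g=1 f=8, (3,2) g=3 f=6, (3,5) g=2 f=8, (4,3) g=3 f=6, (4,4) g=2 f=6]; closed=[(2,4), (3,3), (3,4)]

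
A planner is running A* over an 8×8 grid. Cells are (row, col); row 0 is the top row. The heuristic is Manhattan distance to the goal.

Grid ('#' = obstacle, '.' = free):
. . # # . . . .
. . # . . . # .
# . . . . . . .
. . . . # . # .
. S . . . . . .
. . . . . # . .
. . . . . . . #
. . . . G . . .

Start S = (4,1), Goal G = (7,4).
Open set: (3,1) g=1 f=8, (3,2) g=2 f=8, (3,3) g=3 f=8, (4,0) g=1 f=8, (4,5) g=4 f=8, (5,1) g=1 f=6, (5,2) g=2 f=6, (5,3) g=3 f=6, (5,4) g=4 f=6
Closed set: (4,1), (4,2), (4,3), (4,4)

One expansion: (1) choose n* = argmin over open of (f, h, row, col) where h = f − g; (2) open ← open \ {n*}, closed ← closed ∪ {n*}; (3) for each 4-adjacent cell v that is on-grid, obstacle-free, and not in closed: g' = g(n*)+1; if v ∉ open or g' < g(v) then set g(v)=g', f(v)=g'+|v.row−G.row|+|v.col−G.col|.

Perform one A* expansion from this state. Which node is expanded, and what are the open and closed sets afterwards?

step 1: expand (5,4) (f=6, h=2) → closed; open now [(3,1) g=1 f=8, (3,2) g=2 f=8, (3,3) g=3 f=8, (4,0) g=1 f=8, (4,5) g=4 f=8, (5,1) g=1 f=6, (5,2) g=2 f=6, (5,3) g=3 f=6, (6,4) g=5 f=6]

expanded=(5,4); open=[(3,1) g=1 f=8, (3,2) g=2 f=8, (3,3) g=3 f=8, (4,0) g=1 f=8, (4,5) g=4 f=8, (5,1) g=1 f=6, (5,2) g=2 f=6, (5,3) g=3 f=6, (6,4) g=5 f=6]; closed=[(4,1), (4,2), (4,3), (4,4), (5,4)]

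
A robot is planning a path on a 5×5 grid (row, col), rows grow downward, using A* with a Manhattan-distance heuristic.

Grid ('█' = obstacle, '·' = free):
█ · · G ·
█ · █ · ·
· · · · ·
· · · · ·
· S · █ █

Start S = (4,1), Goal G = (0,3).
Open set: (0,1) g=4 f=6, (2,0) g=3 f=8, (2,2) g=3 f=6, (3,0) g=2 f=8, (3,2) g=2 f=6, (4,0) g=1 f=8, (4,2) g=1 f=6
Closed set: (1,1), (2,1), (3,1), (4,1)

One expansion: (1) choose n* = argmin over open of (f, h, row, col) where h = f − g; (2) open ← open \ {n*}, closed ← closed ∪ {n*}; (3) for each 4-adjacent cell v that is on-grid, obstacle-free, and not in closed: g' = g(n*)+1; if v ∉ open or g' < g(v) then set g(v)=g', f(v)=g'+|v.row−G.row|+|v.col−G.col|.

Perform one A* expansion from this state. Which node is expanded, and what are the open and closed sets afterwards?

expanded=(0,1); open=[(0,2) g=5 f=6, (2,0) g=3 f=8, (2,2) g=3 f=6, (3,0) g=2 f=8, (3,2) g=2 f=6, (4,0) g=1 f=8, (4,2) g=1 f=6]; closed=[(0,1), (1,1), (2,1), (3,1), (4,1)]

step 1: expand (0,1) (f=6, h=2) → closed; open now [(0,2) g=5 f=6, (2,0) g=3 f=8, (2,2) g=3 f=6, (3,0) g=2 f=8, (3,2) g=2 f=6, (4,0) g=1 f=8, (4,2) g=1 f=6]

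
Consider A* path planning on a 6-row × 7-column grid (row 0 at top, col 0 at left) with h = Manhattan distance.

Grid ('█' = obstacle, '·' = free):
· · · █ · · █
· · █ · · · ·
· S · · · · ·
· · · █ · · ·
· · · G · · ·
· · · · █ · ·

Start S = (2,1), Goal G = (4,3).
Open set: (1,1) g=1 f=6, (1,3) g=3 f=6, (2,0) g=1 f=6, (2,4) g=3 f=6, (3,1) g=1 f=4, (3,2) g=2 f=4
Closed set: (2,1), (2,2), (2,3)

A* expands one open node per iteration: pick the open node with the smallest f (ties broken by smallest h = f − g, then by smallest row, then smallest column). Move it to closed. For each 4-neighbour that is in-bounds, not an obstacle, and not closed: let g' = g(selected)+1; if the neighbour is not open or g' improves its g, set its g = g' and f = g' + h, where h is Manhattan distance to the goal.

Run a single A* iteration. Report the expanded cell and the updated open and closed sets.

expanded=(3,2); open=[(1,1) g=1 f=6, (1,3) g=3 f=6, (2,0) g=1 f=6, (2,4) g=3 f=6, (3,1) g=1 f=4, (4,2) g=3 f=4]; closed=[(2,1), (2,2), (2,3), (3,2)]

step 1: expand (3,2) (f=4, h=2) → closed; open now [(1,1) g=1 f=6, (1,3) g=3 f=6, (2,0) g=1 f=6, (2,4) g=3 f=6, (3,1) g=1 f=4, (4,2) g=3 f=4]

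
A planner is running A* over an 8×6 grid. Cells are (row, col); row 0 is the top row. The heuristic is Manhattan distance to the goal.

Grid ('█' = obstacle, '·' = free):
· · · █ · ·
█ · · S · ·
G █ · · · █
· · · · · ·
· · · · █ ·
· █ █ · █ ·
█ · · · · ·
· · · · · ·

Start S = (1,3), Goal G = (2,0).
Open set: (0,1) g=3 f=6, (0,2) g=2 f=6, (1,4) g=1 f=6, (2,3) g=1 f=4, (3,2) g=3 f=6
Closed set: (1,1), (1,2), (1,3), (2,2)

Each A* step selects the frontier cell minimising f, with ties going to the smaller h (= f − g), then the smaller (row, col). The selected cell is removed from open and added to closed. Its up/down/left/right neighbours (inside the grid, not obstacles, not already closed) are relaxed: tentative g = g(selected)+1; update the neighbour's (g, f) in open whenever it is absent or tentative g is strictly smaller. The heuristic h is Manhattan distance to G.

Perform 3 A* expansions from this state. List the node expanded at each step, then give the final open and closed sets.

step 1: expand (2,3) (f=4, h=3) → closed; open now [(0,1) g=3 f=6, (0,2) g=2 f=6, (1,4) g=1 f=6, (2,4) g=2 f=6, (3,2) g=3 f=6, (3,3) g=2 f=6]
step 2: expand (0,1) (f=6, h=3) → closed; open now [(0,0) g=4 f=6, (0,2) g=2 f=6, (1,4) g=1 f=6, (2,4) g=2 f=6, (3,2) g=3 f=6, (3,3) g=2 f=6]
step 3: expand (0,0) (f=6, h=2) → closed; open now [(0,2) g=2 f=6, (1,4) g=1 f=6, (2,4) g=2 f=6, (3,2) g=3 f=6, (3,3) g=2 f=6]

order=[(2,3) → (0,1) → (0,0)]; open=[(0,2) g=2 f=6, (1,4) g=1 f=6, (2,4) g=2 f=6, (3,2) g=3 f=6, (3,3) g=2 f=6]; closed=[(0,0), (0,1), (1,1), (1,2), (1,3), (2,2), (2,3)]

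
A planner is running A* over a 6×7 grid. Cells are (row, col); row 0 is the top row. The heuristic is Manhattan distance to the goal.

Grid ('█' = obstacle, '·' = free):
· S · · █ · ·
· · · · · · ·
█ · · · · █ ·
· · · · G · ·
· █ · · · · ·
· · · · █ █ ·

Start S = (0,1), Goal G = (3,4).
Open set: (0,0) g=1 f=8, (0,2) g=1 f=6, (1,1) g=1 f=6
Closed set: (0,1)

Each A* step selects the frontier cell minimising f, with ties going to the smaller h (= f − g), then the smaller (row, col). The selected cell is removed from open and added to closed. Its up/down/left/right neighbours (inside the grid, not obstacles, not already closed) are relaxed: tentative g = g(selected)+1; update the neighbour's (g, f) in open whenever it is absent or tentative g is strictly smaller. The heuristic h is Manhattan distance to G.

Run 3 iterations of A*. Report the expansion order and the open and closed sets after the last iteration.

step 1: expand (0,2) (f=6, h=5) → closed; open now [(0,0) g=1 f=8, (0,3) g=2 f=6, (1,1) g=1 f=6, (1,2) g=2 f=6]
step 2: expand (0,3) (f=6, h=4) → closed; open now [(0,0) g=1 f=8, (1,1) g=1 f=6, (1,2) g=2 f=6, (1,3) g=3 f=6]
step 3: expand (1,3) (f=6, h=3) → closed; open now [(0,0) g=1 f=8, (1,1) g=1 f=6, (1,2) g=2 f=6, (1,4) g=4 f=6, (2,3) g=4 f=6]

order=[(0,2) → (0,3) → (1,3)]; open=[(0,0) g=1 f=8, (1,1) g=1 f=6, (1,2) g=2 f=6, (1,4) g=4 f=6, (2,3) g=4 f=6]; closed=[(0,1), (0,2), (0,3), (1,3)]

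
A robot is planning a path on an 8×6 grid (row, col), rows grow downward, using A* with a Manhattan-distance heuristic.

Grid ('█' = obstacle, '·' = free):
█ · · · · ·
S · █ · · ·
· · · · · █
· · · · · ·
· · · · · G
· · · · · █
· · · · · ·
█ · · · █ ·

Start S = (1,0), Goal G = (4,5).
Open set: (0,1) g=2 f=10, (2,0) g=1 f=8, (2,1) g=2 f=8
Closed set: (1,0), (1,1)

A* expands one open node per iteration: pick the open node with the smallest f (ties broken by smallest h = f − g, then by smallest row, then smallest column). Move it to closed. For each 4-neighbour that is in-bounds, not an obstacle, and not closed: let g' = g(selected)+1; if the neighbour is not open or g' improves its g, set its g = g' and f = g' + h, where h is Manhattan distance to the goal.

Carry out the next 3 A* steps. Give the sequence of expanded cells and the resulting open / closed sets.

order=[(2,1) → (2,2) → (2,3)]; open=[(0,1) g=2 f=10, (1,3) g=5 f=10, (2,0) g=1 f=8, (2,4) g=5 f=8, (3,1) g=3 f=8, (3,2) g=4 f=8, (3,3) g=5 f=8]; closed=[(1,0), (1,1), (2,1), (2,2), (2,3)]

step 1: expand (2,1) (f=8, h=6) → closed; open now [(0,1) g=2 f=10, (2,0) g=1 f=8, (2,2) g=3 f=8, (3,1) g=3 f=8]
step 2: expand (2,2) (f=8, h=5) → closed; open now [(0,1) g=2 f=10, (2,0) g=1 f=8, (2,3) g=4 f=8, (3,1) g=3 f=8, (3,2) g=4 f=8]
step 3: expand (2,3) (f=8, h=4) → closed; open now [(0,1) g=2 f=10, (1,3) g=5 f=10, (2,0) g=1 f=8, (2,4) g=5 f=8, (3,1) g=3 f=8, (3,2) g=4 f=8, (3,3) g=5 f=8]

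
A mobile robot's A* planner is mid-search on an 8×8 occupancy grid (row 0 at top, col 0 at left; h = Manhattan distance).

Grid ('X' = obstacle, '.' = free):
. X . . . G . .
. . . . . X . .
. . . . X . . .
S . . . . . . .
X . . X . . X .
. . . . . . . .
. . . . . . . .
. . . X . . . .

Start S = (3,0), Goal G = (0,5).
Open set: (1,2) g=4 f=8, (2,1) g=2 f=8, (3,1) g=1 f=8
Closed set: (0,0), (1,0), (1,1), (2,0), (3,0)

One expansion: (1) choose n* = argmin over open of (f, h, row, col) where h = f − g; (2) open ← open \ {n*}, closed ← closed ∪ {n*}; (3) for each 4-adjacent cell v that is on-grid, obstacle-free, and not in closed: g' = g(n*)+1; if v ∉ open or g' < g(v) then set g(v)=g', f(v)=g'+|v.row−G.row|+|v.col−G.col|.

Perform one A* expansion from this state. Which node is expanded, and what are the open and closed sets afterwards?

step 1: expand (1,2) (f=8, h=4) → closed; open now [(0,2) g=5 f=8, (1,3) g=5 f=8, (2,1) g=2 f=8, (2,2) g=5 f=10, (3,1) g=1 f=8]

expanded=(1,2); open=[(0,2) g=5 f=8, (1,3) g=5 f=8, (2,1) g=2 f=8, (2,2) g=5 f=10, (3,1) g=1 f=8]; closed=[(0,0), (1,0), (1,1), (1,2), (2,0), (3,0)]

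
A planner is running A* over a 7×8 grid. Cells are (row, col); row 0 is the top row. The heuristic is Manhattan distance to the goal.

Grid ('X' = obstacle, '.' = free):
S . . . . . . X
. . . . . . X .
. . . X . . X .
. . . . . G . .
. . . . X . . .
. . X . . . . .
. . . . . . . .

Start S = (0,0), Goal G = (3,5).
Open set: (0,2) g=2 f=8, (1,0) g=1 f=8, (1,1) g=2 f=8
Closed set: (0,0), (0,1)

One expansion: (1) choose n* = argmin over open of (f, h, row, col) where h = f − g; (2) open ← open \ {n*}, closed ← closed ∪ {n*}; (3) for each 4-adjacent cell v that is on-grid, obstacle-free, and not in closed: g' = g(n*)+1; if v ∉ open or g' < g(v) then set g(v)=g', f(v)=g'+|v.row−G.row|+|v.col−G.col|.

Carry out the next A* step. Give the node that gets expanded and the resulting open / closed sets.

expanded=(0,2); open=[(0,3) g=3 f=8, (1,0) g=1 f=8, (1,1) g=2 f=8, (1,2) g=3 f=8]; closed=[(0,0), (0,1), (0,2)]

step 1: expand (0,2) (f=8, h=6) → closed; open now [(0,3) g=3 f=8, (1,0) g=1 f=8, (1,1) g=2 f=8, (1,2) g=3 f=8]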